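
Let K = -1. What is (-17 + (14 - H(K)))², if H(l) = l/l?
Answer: 16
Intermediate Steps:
H(l) = 1
(-17 + (14 - H(K)))² = (-17 + (14 - 1*1))² = (-17 + (14 - 1))² = (-17 + 13)² = (-4)² = 16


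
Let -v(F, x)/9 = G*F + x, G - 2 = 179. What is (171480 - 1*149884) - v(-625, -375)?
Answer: -999904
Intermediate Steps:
G = 181 (G = 2 + 179 = 181)
v(F, x) = -1629*F - 9*x (v(F, x) = -9*(181*F + x) = -9*(x + 181*F) = -1629*F - 9*x)
(171480 - 1*149884) - v(-625, -375) = (171480 - 1*149884) - (-1629*(-625) - 9*(-375)) = (171480 - 149884) - (1018125 + 3375) = 21596 - 1*1021500 = 21596 - 1021500 = -999904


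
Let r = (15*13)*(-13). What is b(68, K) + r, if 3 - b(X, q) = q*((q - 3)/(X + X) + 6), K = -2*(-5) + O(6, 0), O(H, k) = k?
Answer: -176291/68 ≈ -2592.5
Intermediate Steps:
K = 10 (K = -2*(-5) + 0 = 10 + 0 = 10)
b(X, q) = 3 - q*(6 + (-3 + q)/(2*X)) (b(X, q) = 3 - q*((q - 3)/(X + X) + 6) = 3 - q*((-3 + q)/((2*X)) + 6) = 3 - q*((-3 + q)*(1/(2*X)) + 6) = 3 - q*((-3 + q)/(2*X) + 6) = 3 - q*(6 + (-3 + q)/(2*X)))
r = -2535 (r = 195*(-13) = -2535)
b(68, K) + r = (½)*(-1*10² + 3*10 - 6*68*(-1 + 2*10))/68 - 2535 = (½)*(1/68)*(-1*100 + 30 - 6*68*(-1 + 20)) - 2535 = (½)*(1/68)*(-100 + 30 - 6*68*19) - 2535 = (½)*(1/68)*(-100 + 30 - 7752) - 2535 = (½)*(1/68)*(-7822) - 2535 = -3911/68 - 2535 = -176291/68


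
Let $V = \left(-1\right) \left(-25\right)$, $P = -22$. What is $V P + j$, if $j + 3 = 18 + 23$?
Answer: $-512$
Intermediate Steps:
$j = 38$ ($j = -3 + \left(18 + 23\right) = -3 + 41 = 38$)
$V = 25$
$V P + j = 25 \left(-22\right) + 38 = -550 + 38 = -512$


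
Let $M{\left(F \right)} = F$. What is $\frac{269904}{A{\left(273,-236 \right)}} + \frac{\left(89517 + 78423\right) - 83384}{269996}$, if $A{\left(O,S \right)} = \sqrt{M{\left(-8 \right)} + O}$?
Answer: $\frac{21139}{67499} + \frac{269904 \sqrt{265}}{265} \approx 16580.0$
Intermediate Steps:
$A{\left(O,S \right)} = \sqrt{-8 + O}$
$\frac{269904}{A{\left(273,-236 \right)}} + \frac{\left(89517 + 78423\right) - 83384}{269996} = \frac{269904}{\sqrt{-8 + 273}} + \frac{\left(89517 + 78423\right) - 83384}{269996} = \frac{269904}{\sqrt{265}} + \left(167940 - 83384\right) \frac{1}{269996} = 269904 \frac{\sqrt{265}}{265} + 84556 \cdot \frac{1}{269996} = \frac{269904 \sqrt{265}}{265} + \frac{21139}{67499} = \frac{21139}{67499} + \frac{269904 \sqrt{265}}{265}$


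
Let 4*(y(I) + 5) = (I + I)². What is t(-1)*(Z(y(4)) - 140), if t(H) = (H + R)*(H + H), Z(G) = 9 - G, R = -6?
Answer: -1988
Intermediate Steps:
y(I) = -5 + I² (y(I) = -5 + (I + I)²/4 = -5 + (2*I)²/4 = -5 + (4*I²)/4 = -5 + I²)
t(H) = 2*H*(-6 + H) (t(H) = (H - 6)*(H + H) = (-6 + H)*(2*H) = 2*H*(-6 + H))
t(-1)*(Z(y(4)) - 140) = (2*(-1)*(-6 - 1))*((9 - (-5 + 4²)) - 140) = (2*(-1)*(-7))*((9 - (-5 + 16)) - 140) = 14*((9 - 1*11) - 140) = 14*((9 - 11) - 140) = 14*(-2 - 140) = 14*(-142) = -1988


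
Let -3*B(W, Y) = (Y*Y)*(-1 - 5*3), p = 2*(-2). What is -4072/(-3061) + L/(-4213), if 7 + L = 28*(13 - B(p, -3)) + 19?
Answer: 1828944/1172363 ≈ 1.5600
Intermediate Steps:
p = -4
B(W, Y) = 16*Y²/3 (B(W, Y) = -Y*Y*(-1 - 5*3)/3 = -Y²*(-1 - 15)/3 = -Y²*(-16)/3 = -(-16)*Y²/3 = 16*Y²/3)
L = -968 (L = -7 + (28*(13 - 16*(-3)²/3) + 19) = -7 + (28*(13 - 16*9/3) + 19) = -7 + (28*(13 - 1*48) + 19) = -7 + (28*(13 - 48) + 19) = -7 + (28*(-35) + 19) = -7 + (-980 + 19) = -7 - 961 = -968)
-4072/(-3061) + L/(-4213) = -4072/(-3061) - 968/(-4213) = -4072*(-1/3061) - 968*(-1/4213) = 4072/3061 + 88/383 = 1828944/1172363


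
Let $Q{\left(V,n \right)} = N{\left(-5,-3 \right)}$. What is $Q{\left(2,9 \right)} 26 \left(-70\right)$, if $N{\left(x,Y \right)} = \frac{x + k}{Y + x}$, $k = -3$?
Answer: $-1820$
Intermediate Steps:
$N{\left(x,Y \right)} = \frac{-3 + x}{Y + x}$ ($N{\left(x,Y \right)} = \frac{x - 3}{Y + x} = \frac{-3 + x}{Y + x}$)
$Q{\left(V,n \right)} = 1$ ($Q{\left(V,n \right)} = \frac{-3 - 5}{-3 - 5} = \frac{1}{-8} \left(-8\right) = \left(- \frac{1}{8}\right) \left(-8\right) = 1$)
$Q{\left(2,9 \right)} 26 \left(-70\right) = 1 \cdot 26 \left(-70\right) = 26 \left(-70\right) = -1820$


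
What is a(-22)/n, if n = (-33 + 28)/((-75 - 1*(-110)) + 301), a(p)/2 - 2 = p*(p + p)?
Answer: -130368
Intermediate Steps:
a(p) = 4 + 4*p² (a(p) = 4 + 2*(p*(p + p)) = 4 + 2*(p*(2*p)) = 4 + 2*(2*p²) = 4 + 4*p²)
n = -5/336 (n = -5/((-75 + 110) + 301) = -5/(35 + 301) = -5/336 ≈ -0.014881)
a(-22)/n = (4 + 4*(-22)²)/(-5/336) = (4 + 4*484)*(-336/5) = (4 + 1936)*(-336/5) = 1940*(-336/5) = -130368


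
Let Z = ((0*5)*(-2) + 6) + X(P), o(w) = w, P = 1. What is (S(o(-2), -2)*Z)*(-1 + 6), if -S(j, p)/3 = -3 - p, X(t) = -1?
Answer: 75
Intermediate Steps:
S(j, p) = 9 + 3*p (S(j, p) = -3*(-3 - p) = 9 + 3*p)
Z = 5 (Z = ((0*5)*(-2) + 6) - 1 = (0*(-2) + 6) - 1 = (0 + 6) - 1 = 6 - 1 = 5)
(S(o(-2), -2)*Z)*(-1 + 6) = ((9 + 3*(-2))*5)*(-1 + 6) = ((9 - 6)*5)*5 = (3*5)*5 = 15*5 = 75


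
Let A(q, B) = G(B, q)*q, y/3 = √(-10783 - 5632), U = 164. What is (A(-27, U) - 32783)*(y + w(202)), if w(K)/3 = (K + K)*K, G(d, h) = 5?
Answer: -8059116432 - 691278*I*√335 ≈ -8.0591e+9 - 1.2652e+7*I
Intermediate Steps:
w(K) = 6*K² (w(K) = 3*((K + K)*K) = 3*((2*K)*K) = 3*(2*K²) = 6*K²)
y = 21*I*√335 (y = 3*√(-10783 - 5632) = 3*√(-16415) = 3*(7*I*√335) = 21*I*√335 ≈ 384.36*I)
A(q, B) = 5*q
(A(-27, U) - 32783)*(y + w(202)) = (5*(-27) - 32783)*(21*I*√335 + 6*202²) = (-135 - 32783)*(21*I*√335 + 6*40804) = -32918*(21*I*√335 + 244824) = -32918*(244824 + 21*I*√335) = -8059116432 - 691278*I*√335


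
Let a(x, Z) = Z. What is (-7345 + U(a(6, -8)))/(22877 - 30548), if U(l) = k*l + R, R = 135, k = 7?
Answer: 2422/2557 ≈ 0.94720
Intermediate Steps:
U(l) = 135 + 7*l (U(l) = 7*l + 135 = 135 + 7*l)
(-7345 + U(a(6, -8)))/(22877 - 30548) = (-7345 + (135 + 7*(-8)))/(22877 - 30548) = (-7345 + (135 - 56))/(-7671) = (-7345 + 79)*(-1/7671) = -7266*(-1/7671) = 2422/2557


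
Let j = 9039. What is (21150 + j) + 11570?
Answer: 41759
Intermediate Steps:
(21150 + j) + 11570 = (21150 + 9039) + 11570 = 30189 + 11570 = 41759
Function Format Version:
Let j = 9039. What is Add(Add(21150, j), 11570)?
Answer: 41759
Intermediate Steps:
Add(Add(21150, j), 11570) = Add(Add(21150, 9039), 11570) = Add(30189, 11570) = 41759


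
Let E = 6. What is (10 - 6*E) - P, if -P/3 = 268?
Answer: 778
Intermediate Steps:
P = -804 (P = -3*268 = -804)
(10 - 6*E) - P = (10 - 6*6) - 1*(-804) = (10 - 36) + 804 = -26 + 804 = 778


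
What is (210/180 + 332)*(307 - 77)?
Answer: 229885/3 ≈ 76628.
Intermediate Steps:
(210/180 + 332)*(307 - 77) = (210*(1/180) + 332)*230 = (7/6 + 332)*230 = (1999/6)*230 = 229885/3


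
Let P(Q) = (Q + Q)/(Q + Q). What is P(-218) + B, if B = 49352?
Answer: 49353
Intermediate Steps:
P(Q) = 1 (P(Q) = (2*Q)/((2*Q)) = (2*Q)*(1/(2*Q)) = 1)
P(-218) + B = 1 + 49352 = 49353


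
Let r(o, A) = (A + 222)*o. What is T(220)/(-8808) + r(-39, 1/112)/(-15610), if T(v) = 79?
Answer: 210082715/384980064 ≈ 0.54570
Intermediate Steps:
r(o, A) = o*(222 + A) (r(o, A) = (222 + A)*o = o*(222 + A))
T(220)/(-8808) + r(-39, 1/112)/(-15610) = 79/(-8808) - 39*(222 + 1/112)/(-15610) = 79*(-1/8808) - 39*(222 + 1/112)*(-1/15610) = -79/8808 - 39*24865/112*(-1/15610) = -79/8808 - 969735/112*(-1/15610) = -79/8808 + 193947/349664 = 210082715/384980064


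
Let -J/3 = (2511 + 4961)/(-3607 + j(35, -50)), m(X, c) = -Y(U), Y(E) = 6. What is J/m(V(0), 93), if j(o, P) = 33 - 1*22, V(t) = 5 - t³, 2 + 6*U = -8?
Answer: -934/899 ≈ -1.0389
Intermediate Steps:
U = -5/3 (U = -⅓ + (⅙)*(-8) = -⅓ - 4/3 = -5/3 ≈ -1.6667)
j(o, P) = 11 (j(o, P) = 33 - 22 = 11)
m(X, c) = -6 (m(X, c) = -1*6 = -6)
J = 5604/899 (J = -3*(2511 + 4961)/(-3607 + 11) = -22416/(-3596) = -22416*(-1)/3596 = -3*(-1868/899) = 5604/899 ≈ 6.2336)
J/m(V(0), 93) = (5604/899)/(-6) = (5604/899)*(-⅙) = -934/899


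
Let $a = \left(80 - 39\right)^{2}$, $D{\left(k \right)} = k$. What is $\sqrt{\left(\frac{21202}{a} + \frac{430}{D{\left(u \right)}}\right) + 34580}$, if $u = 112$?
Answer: $\frac{\sqrt{45594802498}}{1148} \approx 186.0$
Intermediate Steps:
$a = 1681$ ($a = 41^{2} = 1681$)
$\sqrt{\left(\frac{21202}{a} + \frac{430}{D{\left(u \right)}}\right) + 34580} = \sqrt{\left(\frac{21202}{1681} + \frac{430}{112}\right) + 34580} = \sqrt{\left(21202 \cdot \frac{1}{1681} + 430 \cdot \frac{1}{112}\right) + 34580} = \sqrt{\left(\frac{21202}{1681} + \frac{215}{56}\right) + 34580} = \sqrt{\frac{1548727}{94136} + 34580} = \sqrt{\frac{3256771607}{94136}} = \frac{\sqrt{45594802498}}{1148}$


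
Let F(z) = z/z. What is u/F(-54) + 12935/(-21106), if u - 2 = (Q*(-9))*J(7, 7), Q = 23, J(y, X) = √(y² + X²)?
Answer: 29277/21106 - 1449*√2 ≈ -2047.8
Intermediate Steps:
J(y, X) = √(X² + y²)
u = 2 - 1449*√2 (u = 2 + (23*(-9))*√(7² + 7²) = 2 - 207*√(49 + 49) = 2 - 1449*√2 ≈ -2047.2)
F(z) = 1
u/F(-54) + 12935/(-21106) = (2 - 1449*√2)/1 + 12935/(-21106) = (2 - 1449*√2)*1 + 12935*(-1/21106) = (2 - 1449*√2) - 12935/21106 = 29277/21106 - 1449*√2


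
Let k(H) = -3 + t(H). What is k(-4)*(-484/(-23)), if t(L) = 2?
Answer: -484/23 ≈ -21.043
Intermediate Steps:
k(H) = -1 (k(H) = -3 + 2 = -1)
k(-4)*(-484/(-23)) = -(-484)/(-23) = -(-484)*(-1)/23 = -1*484/23 = -484/23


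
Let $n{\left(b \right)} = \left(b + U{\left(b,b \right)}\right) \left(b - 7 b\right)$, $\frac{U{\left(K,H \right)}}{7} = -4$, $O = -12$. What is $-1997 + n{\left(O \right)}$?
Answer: $-4877$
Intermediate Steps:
$U{\left(K,H \right)} = -28$ ($U{\left(K,H \right)} = 7 \left(-4\right) = -28$)
$n{\left(b \right)} = - 6 b \left(-28 + b\right)$ ($n{\left(b \right)} = \left(b - 28\right) \left(b - 7 b\right) = \left(-28 + b\right) \left(- 6 b\right) = - 6 b \left(-28 + b\right)$)
$-1997 + n{\left(O \right)} = -1997 + 6 \left(-12\right) \left(28 - -12\right) = -1997 + 6 \left(-12\right) \left(28 + 12\right) = -1997 + 6 \left(-12\right) 40 = -1997 - 2880 = -4877$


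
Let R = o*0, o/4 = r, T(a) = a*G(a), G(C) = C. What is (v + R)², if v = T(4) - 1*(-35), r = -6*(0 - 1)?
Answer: 2601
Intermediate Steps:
T(a) = a² (T(a) = a*a = a²)
r = 6 (r = -6*(-1) = 6)
o = 24 (o = 4*6 = 24)
R = 0 (R = 24*0 = 0)
v = 51 (v = 4² - 1*(-35) = 16 + 35 = 51)
(v + R)² = (51 + 0)² = 51² = 2601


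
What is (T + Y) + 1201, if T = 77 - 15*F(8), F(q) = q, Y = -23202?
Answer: -22044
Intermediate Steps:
T = -43 (T = 77 - 15*8 = 77 - 120 = -43)
(T + Y) + 1201 = (-43 - 23202) + 1201 = -23245 + 1201 = -22044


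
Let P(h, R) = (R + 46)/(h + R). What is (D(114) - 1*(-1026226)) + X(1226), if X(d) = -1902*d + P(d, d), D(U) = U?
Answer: -800278538/613 ≈ -1.3055e+6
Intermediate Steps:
P(h, R) = (46 + R)/(R + h)
X(d) = -1902*d + (46 + d)/(2*d) (X(d) = -1902*d + (46 + d)/(d + d) = -1902*d + (46 + d)/((2*d)) = -1902*d + (1/(2*d))*(46 + d) = -1902*d + (46 + d)/(2*d))
(D(114) - 1*(-1026226)) + X(1226) = (114 - 1*(-1026226)) + (1/2 - 1902*1226 + 23/1226) = (114 + 1026226) + (1/2 - 2331852 + 23*(1/1226)) = 1026340 + (1/2 - 2331852 + 23/1226) = 1026340 - 1429424958/613 = -800278538/613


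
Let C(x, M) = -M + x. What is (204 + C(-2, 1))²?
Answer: 40401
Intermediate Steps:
C(x, M) = x - M
(204 + C(-2, 1))² = (204 + (-2 - 1*1))² = (204 + (-2 - 1))² = (204 - 3)² = 201² = 40401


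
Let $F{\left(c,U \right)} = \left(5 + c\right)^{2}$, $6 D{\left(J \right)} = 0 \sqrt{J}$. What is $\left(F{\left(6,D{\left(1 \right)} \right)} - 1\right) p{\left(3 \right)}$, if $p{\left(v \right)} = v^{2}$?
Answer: $1080$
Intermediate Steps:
$D{\left(J \right)} = 0$ ($D{\left(J \right)} = \frac{0 \sqrt{J}}{6} = \frac{1}{6} \cdot 0 = 0$)
$\left(F{\left(6,D{\left(1 \right)} \right)} - 1\right) p{\left(3 \right)} = \left(\left(5 + 6\right)^{2} - 1\right) 3^{2} = \left(11^{2} - 1\right) 9 = \left(121 - 1\right) 9 = 120 \cdot 9 = 1080$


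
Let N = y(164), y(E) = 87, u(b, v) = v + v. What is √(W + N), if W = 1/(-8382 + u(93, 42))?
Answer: 5*√26624594/2766 ≈ 9.3274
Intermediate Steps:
u(b, v) = 2*v
W = -1/8298 (W = 1/(-8382 + 2*42) = 1/(-8382 + 84) = 1/(-8298) = -1/8298 ≈ -0.00012051)
N = 87
√(W + N) = √(-1/8298 + 87) = √(721925/8298) = 5*√26624594/2766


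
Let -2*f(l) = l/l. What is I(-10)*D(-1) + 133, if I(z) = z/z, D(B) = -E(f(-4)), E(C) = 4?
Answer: 129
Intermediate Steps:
f(l) = -1/2 (f(l) = -l/(2*l) = -1/2*1 = -1/2)
D(B) = -4 (D(B) = -1*4 = -4)
I(z) = 1
I(-10)*D(-1) + 133 = 1*(-4) + 133 = -4 + 133 = 129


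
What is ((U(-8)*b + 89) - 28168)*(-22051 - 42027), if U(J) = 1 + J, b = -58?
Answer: 1773230494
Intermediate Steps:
((U(-8)*b + 89) - 28168)*(-22051 - 42027) = (((1 - 8)*(-58) + 89) - 28168)*(-22051 - 42027) = ((-7*(-58) + 89) - 28168)*(-64078) = ((406 + 89) - 28168)*(-64078) = (495 - 28168)*(-64078) = -27673*(-64078) = 1773230494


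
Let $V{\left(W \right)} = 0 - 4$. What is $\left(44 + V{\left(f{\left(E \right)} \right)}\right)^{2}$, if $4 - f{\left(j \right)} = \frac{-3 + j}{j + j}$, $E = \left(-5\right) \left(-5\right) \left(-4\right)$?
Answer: $1600$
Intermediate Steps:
$E = -100$ ($E = 25 \left(-4\right) = -100$)
$f{\left(j \right)} = 4 - \frac{-3 + j}{2 j}$ ($f{\left(j \right)} = 4 - \frac{-3 + j}{j + j} = 4 - \frac{-3 + j}{2 j}$)
$V{\left(W \right)} = -4$ ($V{\left(W \right)} = 0 - 4 = -4$)
$\left(44 + V{\left(f{\left(E \right)} \right)}\right)^{2} = \left(44 - 4\right)^{2} = 40^{2} = 1600$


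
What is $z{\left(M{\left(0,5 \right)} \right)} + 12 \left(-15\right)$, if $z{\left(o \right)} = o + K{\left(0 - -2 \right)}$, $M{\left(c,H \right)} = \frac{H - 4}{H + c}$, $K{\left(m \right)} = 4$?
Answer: $- \frac{879}{5} \approx -175.8$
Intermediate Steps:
$M{\left(c,H \right)} = \frac{-4 + H}{H + c}$
$z{\left(o \right)} = 4 + o$ ($z{\left(o \right)} = o + 4 = 4 + o$)
$z{\left(M{\left(0,5 \right)} \right)} + 12 \left(-15\right) = \left(4 + \frac{-4 + 5}{5 + 0}\right) + 12 \left(-15\right) = \left(4 + \frac{1}{5} \cdot 1\right) - 180 = \left(4 + \frac{1}{5}\right) - 180 = \frac{21}{5} - 180 = - \frac{879}{5}$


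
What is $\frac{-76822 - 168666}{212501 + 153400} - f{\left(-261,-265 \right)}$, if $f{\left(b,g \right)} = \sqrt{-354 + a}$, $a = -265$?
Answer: $- \frac{245488}{365901} - i \sqrt{619} \approx -0.67091 - 24.88 i$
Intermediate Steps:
$f{\left(b,g \right)} = i \sqrt{619}$ ($f{\left(b,g \right)} = \sqrt{-354 - 265} = \sqrt{-619} = i \sqrt{619}$)
$\frac{-76822 - 168666}{212501 + 153400} - f{\left(-261,-265 \right)} = \frac{-76822 - 168666}{212501 + 153400} - i \sqrt{619} = - \frac{245488}{365901} - i \sqrt{619}$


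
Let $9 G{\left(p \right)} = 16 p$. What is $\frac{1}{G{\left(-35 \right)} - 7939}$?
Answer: $- \frac{9}{72011} \approx -0.00012498$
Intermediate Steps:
$G{\left(p \right)} = \frac{16 p}{9}$
$\frac{1}{G{\left(-35 \right)} - 7939} = \frac{1}{\frac{16}{9} \left(-35\right) - 7939} = \frac{1}{- \frac{560}{9} - 7939} = \frac{1}{- \frac{72011}{9}} = - \frac{9}{72011}$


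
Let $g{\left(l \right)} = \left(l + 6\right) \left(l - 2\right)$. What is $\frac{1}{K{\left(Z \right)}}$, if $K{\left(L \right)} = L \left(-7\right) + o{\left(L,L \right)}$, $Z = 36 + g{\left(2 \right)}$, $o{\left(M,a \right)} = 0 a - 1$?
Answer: $- \frac{1}{253} \approx -0.0039526$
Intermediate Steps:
$o{\left(M,a \right)} = -1$ ($o{\left(M,a \right)} = 0 - 1 = -1$)
$g{\left(l \right)} = \left(-2 + l\right) \left(6 + l\right)$ ($g{\left(l \right)} = \left(6 + l\right) \left(-2 + l\right) = \left(-2 + l\right) \left(6 + l\right)$)
$Z = 36$ ($Z = 36 + \left(-12 + 2^{2} + 4 \cdot 2\right) = 36 + \left(-12 + 4 + 8\right) = 36 + 0 = 36$)
$K{\left(L \right)} = -1 - 7 L$ ($K{\left(L \right)} = L \left(-7\right) - 1 = - 7 L - 1 = -1 - 7 L$)
$\frac{1}{K{\left(Z \right)}} = \frac{1}{-1 - 252} = \frac{1}{-253} = - \frac{1}{253}$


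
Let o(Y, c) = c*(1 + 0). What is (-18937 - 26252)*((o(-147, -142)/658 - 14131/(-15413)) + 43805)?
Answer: -10037982677057829/5070877 ≈ -1.9795e+9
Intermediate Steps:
o(Y, c) = c (o(Y, c) = c*1 = c)
(-18937 - 26252)*((o(-147, -142)/658 - 14131/(-15413)) + 43805) = (-18937 - 26252)*((-142/658 - 14131/(-15413)) + 43805) = -45189*((-142*1/658 - 14131*(-1/15413)) + 43805) = -45189*((-71/329 + 14131/15413) + 43805) = -45189*(3554776/5070877 + 43805) = -45189*222133321761/5070877 = -10037982677057829/5070877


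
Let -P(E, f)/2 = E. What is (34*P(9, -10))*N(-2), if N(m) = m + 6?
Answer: -2448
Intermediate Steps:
N(m) = 6 + m
P(E, f) = -2*E
(34*P(9, -10))*N(-2) = (34*(-2*9))*(6 - 2) = (34*(-18))*4 = -612*4 = -2448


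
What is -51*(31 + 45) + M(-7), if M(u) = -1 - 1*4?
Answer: -3881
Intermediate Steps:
M(u) = -5 (M(u) = -1 - 4 = -5)
-51*(31 + 45) + M(-7) = -51*(31 + 45) - 5 = -51*76 - 5 = -3876 - 5 = -3881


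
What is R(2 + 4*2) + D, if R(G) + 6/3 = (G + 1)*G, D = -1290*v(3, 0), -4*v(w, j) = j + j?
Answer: 108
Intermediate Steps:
v(w, j) = -j/2 (v(w, j) = -(j + j)/4 = -j/2)
D = 0 (D = -(-645)*0 = -1290*0 = 0)
R(G) = -2 + G*(1 + G) (R(G) = -2 + (G + 1)*G = -2 + (1 + G)*G = -2 + G*(1 + G))
R(2 + 4*2) + D = (-2 + (2 + 4*2) + (2 + 4*2)**2) + 0 = (-2 + (2 + 8) + (2 + 8)**2) + 0 = (-2 + 10 + 10**2) + 0 = (-2 + 10 + 100) + 0 = 108 + 0 = 108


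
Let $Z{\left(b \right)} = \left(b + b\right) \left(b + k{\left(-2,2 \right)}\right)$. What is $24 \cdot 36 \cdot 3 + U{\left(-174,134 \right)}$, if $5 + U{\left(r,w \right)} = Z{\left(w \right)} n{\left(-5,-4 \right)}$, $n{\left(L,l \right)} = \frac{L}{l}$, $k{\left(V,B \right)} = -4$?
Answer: $46137$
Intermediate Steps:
$Z{\left(b \right)} = 2 b \left(-4 + b\right)$ ($Z{\left(b \right)} = \left(b + b\right) \left(b - 4\right) = 2 b \left(-4 + b\right)$)
$U{\left(r,w \right)} = -5 + \frac{5 w \left(-4 + w\right)}{2}$ ($U{\left(r,w \right)} = -5 + 2 w \left(-4 + w\right) \left(- \frac{5}{-4}\right) = -5 + 2 w \left(-4 + w\right) \left(\left(-5\right) \left(- \frac{1}{4}\right)\right) = -5 + 2 w \left(-4 + w\right) \frac{5}{4} = -5 + \frac{5 w \left(-4 + w\right)}{2}$)
$24 \cdot 36 \cdot 3 + U{\left(-174,134 \right)} = 24 \cdot 36 \cdot 3 - \left(5 - 335 \left(-4 + 134\right)\right) = 864 \cdot 3 - \left(5 - 43550\right) = 2592 + \left(-5 + 43550\right) = 2592 + 43545 = 46137$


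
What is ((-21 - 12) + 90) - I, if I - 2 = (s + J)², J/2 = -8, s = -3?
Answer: -306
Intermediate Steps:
J = -16 (J = 2*(-8) = -16)
I = 363 (I = 2 + (-3 - 16)² = 2 + (-19)² = 2 + 361 = 363)
((-21 - 12) + 90) - I = ((-21 - 12) + 90) - 1*363 = (-33 + 90) - 363 = 57 - 363 = -306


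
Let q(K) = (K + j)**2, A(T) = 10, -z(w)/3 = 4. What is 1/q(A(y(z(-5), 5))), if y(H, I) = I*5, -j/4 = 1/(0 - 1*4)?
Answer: 1/121 ≈ 0.0082645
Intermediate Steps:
z(w) = -12 (z(w) = -3*4 = -12)
j = 1 (j = -4/(0 - 1*4) = -4/(0 - 4) = -4/(-4) = -4*(-1/4) = 1)
y(H, I) = 5*I
q(K) = (1 + K)**2 (q(K) = (K + 1)**2 = (1 + K)**2)
1/q(A(y(z(-5), 5))) = 1/((1 + 10)**2) = 1/(11**2) = 1/121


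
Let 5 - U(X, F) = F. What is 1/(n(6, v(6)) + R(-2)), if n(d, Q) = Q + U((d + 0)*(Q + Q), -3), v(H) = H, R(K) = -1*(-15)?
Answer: 1/29 ≈ 0.034483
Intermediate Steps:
R(K) = 15
U(X, F) = 5 - F
n(d, Q) = 8 + Q (n(d, Q) = Q + (5 - 1*(-3)) = Q + (5 + 3) = Q + 8 = 8 + Q)
1/(n(6, v(6)) + R(-2)) = 1/((8 + 6) + 15) = 1/(14 + 15) = 1/29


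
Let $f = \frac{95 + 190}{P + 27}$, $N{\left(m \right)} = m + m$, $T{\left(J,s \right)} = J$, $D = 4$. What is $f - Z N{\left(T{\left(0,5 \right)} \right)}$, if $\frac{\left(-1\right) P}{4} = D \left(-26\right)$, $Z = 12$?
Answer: $\frac{285}{443} \approx 0.64334$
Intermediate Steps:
$N{\left(m \right)} = 2 m$
$P = 416$ ($P = - 4 \cdot 4 \left(-26\right) = \left(-4\right) \left(-104\right) = 416$)
$f = \frac{285}{443}$ ($f = \frac{95 + 190}{416 + 27} = \frac{285}{443} \approx 0.64334$)
$f - Z N{\left(T{\left(0,5 \right)} \right)} = \frac{285}{443} - 12 \cdot 2 \cdot 0 = \frac{285}{443} - 12 \cdot 0 = \frac{285}{443} - 0 = \frac{285}{443} + 0 = \frac{285}{443}$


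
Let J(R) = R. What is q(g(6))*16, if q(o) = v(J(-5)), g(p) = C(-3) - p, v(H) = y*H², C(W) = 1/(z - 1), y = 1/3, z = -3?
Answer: 400/3 ≈ 133.33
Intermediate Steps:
y = ⅓ (y = 1*(⅓) = ⅓ ≈ 0.33333)
C(W) = -¼ (C(W) = 1/(-3 - 1) = 1/(-4) = -¼)
v(H) = H²/3
g(p) = -¼ - p
q(o) = 25/3 (q(o) = (⅓)*(-5)² = (⅓)*25 = 25/3)
q(g(6))*16 = (25/3)*16 = 400/3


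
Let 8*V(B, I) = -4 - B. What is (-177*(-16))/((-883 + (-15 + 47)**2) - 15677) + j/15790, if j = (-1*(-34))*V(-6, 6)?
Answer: -5573153/30664180 ≈ -0.18175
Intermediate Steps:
V(B, I) = -1/2 - B/8 (V(B, I) = (-4 - B)/8 = -1/2 - B/8)
j = 17/2 (j = (-1*(-34))*(-1/2 - 1/8*(-6)) = 34*(-1/2 + 3/4) = 34*(1/4) = 17/2 ≈ 8.5000)
(-177*(-16))/((-883 + (-15 + 47)**2) - 15677) + j/15790 = (-177*(-16))/((-883 + (-15 + 47)**2) - 15677) + (17/2)/15790 = 2832/((-883 + 32**2) - 15677) + (17/2)*(1/15790) = 2832/((-883 + 1024) - 15677) + 17/31580 = 2832/(141 - 15677) + 17/31580 = 2832/(-15536) + 17/31580 = 2832*(-1/15536) + 17/31580 = -177/971 + 17/31580 = -5573153/30664180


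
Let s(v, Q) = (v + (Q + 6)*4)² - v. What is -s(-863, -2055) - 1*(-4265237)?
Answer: -77801107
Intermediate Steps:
s(v, Q) = (24 + v + 4*Q)² - v (s(v, Q) = (v + (6 + Q)*4)² - v = (v + (24 + 4*Q))² - v = (24 + v + 4*Q)² - v)
-s(-863, -2055) - 1*(-4265237) = -((24 - 863 + 4*(-2055))² - 1*(-863)) - 1*(-4265237) = -((24 - 863 - 8220)² + 863) + 4265237 = -((-9059)² + 863) + 4265237 = -(82065481 + 863) + 4265237 = -1*82066344 + 4265237 = -82066344 + 4265237 = -77801107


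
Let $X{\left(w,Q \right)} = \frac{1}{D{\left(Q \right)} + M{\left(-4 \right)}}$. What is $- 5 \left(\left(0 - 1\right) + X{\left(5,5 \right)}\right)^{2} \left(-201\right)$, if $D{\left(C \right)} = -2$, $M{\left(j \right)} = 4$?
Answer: $\frac{1005}{4} \approx 251.25$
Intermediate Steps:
$X{\left(w,Q \right)} = \frac{1}{2}$ ($X{\left(w,Q \right)} = \frac{1}{-2 + 4} = \frac{1}{2}$)
$- 5 \left(\left(0 - 1\right) + X{\left(5,5 \right)}\right)^{2} \left(-201\right) = - 5 \left(\left(0 - 1\right) + \frac{1}{2}\right)^{2} \left(-201\right) = - 5 \left(-1 + \frac{1}{2}\right)^{2} \left(-201\right) = - 5 \left(- \frac{1}{2}\right)^{2} \left(-201\right) = \left(-5\right) \frac{1}{4} \left(-201\right) = \left(- \frac{5}{4}\right) \left(-201\right) = \frac{1005}{4}$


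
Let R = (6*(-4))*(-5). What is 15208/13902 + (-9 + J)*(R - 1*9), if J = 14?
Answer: 3865409/6951 ≈ 556.09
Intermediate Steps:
R = 120 (R = -24*(-5) = 120)
15208/13902 + (-9 + J)*(R - 1*9) = 15208/13902 + (-9 + 14)*(120 - 1*9) = 15208*(1/13902) + 5*(120 - 9) = 7604/6951 + 5*111 = 7604/6951 + 555 = 3865409/6951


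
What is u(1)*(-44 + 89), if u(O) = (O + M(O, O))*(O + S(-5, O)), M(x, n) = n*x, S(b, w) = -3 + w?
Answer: -90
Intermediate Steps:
u(O) = (-3 + 2*O)*(O + O**2) (u(O) = (O + O*O)*(O + (-3 + O)) = (O + O**2)*(-3 + 2*O) = (-3 + 2*O)*(O + O**2))
u(1)*(-44 + 89) = (1*(-3 - 1*1 + 2*1**2))*(-44 + 89) = (1*(-3 - 1 + 2*1))*45 = (1*(-3 - 1 + 2))*45 = (1*(-2))*45 = -2*45 = -90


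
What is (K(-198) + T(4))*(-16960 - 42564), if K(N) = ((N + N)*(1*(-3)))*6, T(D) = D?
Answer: -424525168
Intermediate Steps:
K(N) = -36*N (K(N) = ((2*N)*(-3))*6 = -6*N*6 = -36*N)
(K(-198) + T(4))*(-16960 - 42564) = (-36*(-198) + 4)*(-16960 - 42564) = (7128 + 4)*(-59524) = 7132*(-59524) = -424525168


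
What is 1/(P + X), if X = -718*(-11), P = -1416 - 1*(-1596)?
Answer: 1/8078 ≈ 0.00012379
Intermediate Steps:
P = 180 (P = -1416 + 1596 = 180)
X = 7898
1/(P + X) = 1/(180 + 7898) = 1/8078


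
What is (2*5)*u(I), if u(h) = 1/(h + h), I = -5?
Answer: -1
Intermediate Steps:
u(h) = 1/(2*h)
(2*5)*u(I) = (2*5)*((1/2)/(-5)) = 10*((1/2)*(-1/5)) = 10*(-1/10) = -1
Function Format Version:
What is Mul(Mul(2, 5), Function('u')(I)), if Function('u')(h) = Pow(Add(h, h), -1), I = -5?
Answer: -1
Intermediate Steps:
Function('u')(h) = Mul(Rational(1, 2), Pow(h, -1)) (Function('u')(h) = Pow(Mul(2, h), -1) = Mul(Rational(1, 2), Pow(h, -1)))
Mul(Mul(2, 5), Function('u')(I)) = Mul(Mul(2, 5), Mul(Rational(1, 2), Pow(-5, -1))) = Mul(10, Mul(Rational(1, 2), Rational(-1, 5))) = Mul(10, Rational(-1, 10)) = -1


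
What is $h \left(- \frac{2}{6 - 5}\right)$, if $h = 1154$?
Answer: $-2308$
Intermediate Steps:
$h \left(- \frac{2}{6 - 5}\right) = 1154 \left(- \frac{2}{6 - 5}\right) = 1154 \left(- \frac{2}{1}\right) = 1154 \left(\left(-2\right) 1\right) = 1154 \left(-2\right) = -2308$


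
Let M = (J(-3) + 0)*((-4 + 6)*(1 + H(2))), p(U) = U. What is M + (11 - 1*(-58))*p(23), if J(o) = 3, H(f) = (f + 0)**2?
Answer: 1617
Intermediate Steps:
H(f) = f**2
M = 30 (M = (3 + 0)*((-4 + 6)*(1 + 2**2)) = 3*(2*(1 + 4)) = 3*(2*5) = 3*10 = 30)
M + (11 - 1*(-58))*p(23) = 30 + (11 - 1*(-58))*23 = 30 + (11 + 58)*23 = 30 + 69*23 = 30 + 1587 = 1617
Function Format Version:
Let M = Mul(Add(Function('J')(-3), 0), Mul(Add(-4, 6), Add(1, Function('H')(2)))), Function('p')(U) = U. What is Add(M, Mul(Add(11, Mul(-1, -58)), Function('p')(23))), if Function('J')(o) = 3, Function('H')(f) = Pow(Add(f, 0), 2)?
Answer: 1617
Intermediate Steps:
Function('H')(f) = Pow(f, 2)
M = 30 (M = Mul(Add(3, 0), Mul(Add(-4, 6), Add(1, Pow(2, 2)))) = Mul(3, Mul(2, Add(1, 4))) = Mul(3, Mul(2, 5)) = Mul(3, 10) = 30)
Add(M, Mul(Add(11, Mul(-1, -58)), Function('p')(23))) = Add(30, Mul(Add(11, Mul(-1, -58)), 23)) = Add(30, Mul(Add(11, 58), 23)) = Add(30, Mul(69, 23)) = Add(30, 1587) = 1617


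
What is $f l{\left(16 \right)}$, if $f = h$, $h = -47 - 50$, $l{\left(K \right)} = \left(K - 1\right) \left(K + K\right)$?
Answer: $-46560$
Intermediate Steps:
$l{\left(K \right)} = 2 K \left(-1 + K\right)$ ($l{\left(K \right)} = \left(-1 + K\right) 2 K = 2 K \left(-1 + K\right)$)
$h = -97$ ($h = -47 - 50 = -97$)
$f = -97$
$f l{\left(16 \right)} = - 97 \cdot 2 \cdot 16 \left(-1 + 16\right) = - 97 \cdot 2 \cdot 16 \cdot 15 = \left(-97\right) 480 = -46560$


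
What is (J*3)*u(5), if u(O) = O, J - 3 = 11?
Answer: 210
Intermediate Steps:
J = 14 (J = 3 + 11 = 14)
(J*3)*u(5) = (14*3)*5 = 42*5 = 210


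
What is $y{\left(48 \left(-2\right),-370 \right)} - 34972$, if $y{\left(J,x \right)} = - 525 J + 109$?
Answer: $15537$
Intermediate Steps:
$y{\left(J,x \right)} = 109 - 525 J$
$y{\left(48 \left(-2\right),-370 \right)} - 34972 = \left(109 - 525 \cdot 48 \left(-2\right)\right) - 34972 = \left(109 - -50400\right) - 34972 = \left(109 + 50400\right) - 34972 = 50509 - 34972 = 15537$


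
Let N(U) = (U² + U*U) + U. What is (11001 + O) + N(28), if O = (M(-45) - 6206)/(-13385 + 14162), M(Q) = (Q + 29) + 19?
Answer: 9781666/777 ≈ 12589.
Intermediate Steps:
M(Q) = 48 + Q (M(Q) = (29 + Q) + 19 = 48 + Q)
N(U) = U + 2*U² (N(U) = (U² + U²) + U = 2*U² + U = U + 2*U²)
O = -6203/777 (O = ((48 - 45) - 6206)/(-13385 + 14162) = (3 - 6206)/777 = -6203*1/777 = -6203/777 ≈ -7.9833)
(11001 + O) + N(28) = (11001 - 6203/777) + 28*(1 + 2*28) = 8541574/777 + 28*(1 + 56) = 8541574/777 + 28*57 = 8541574/777 + 1596 = 9781666/777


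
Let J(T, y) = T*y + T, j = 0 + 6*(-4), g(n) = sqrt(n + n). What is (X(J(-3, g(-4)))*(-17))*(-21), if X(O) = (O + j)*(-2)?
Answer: 19278 + 4284*I*sqrt(2) ≈ 19278.0 + 6058.5*I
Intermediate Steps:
g(n) = sqrt(2)*sqrt(n) (g(n) = sqrt(2*n) = sqrt(2)*sqrt(n))
j = -24 (j = 0 - 24 = -24)
J(T, y) = T + T*y
X(O) = 48 - 2*O (X(O) = (O - 24)*(-2) = (-24 + O)*(-2) = 48 - 2*O)
(X(J(-3, g(-4)))*(-17))*(-21) = ((48 - (-6)*(1 + sqrt(2)*sqrt(-4)))*(-17))*(-21) = ((48 - (-6)*(1 + sqrt(2)*(2*I)))*(-17))*(-21) = ((48 - (-6)*(1 + 2*I*sqrt(2)))*(-17))*(-21) = ((48 - 2*(-3 - 6*I*sqrt(2)))*(-17))*(-21) = ((48 + (6 + 12*I*sqrt(2)))*(-17))*(-21) = ((54 + 12*I*sqrt(2))*(-17))*(-21) = (-918 - 204*I*sqrt(2))*(-21) = 19278 + 4284*I*sqrt(2)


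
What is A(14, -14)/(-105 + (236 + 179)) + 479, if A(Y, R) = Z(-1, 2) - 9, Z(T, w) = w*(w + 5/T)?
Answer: 29695/62 ≈ 478.95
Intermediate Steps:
A(Y, R) = -15 (A(Y, R) = 2*(5 - 1*2)/(-1) - 9 = 2*(-1)*(5 - 2) - 9 = 2*(-1)*3 - 9 = -6 - 9 = -15)
A(14, -14)/(-105 + (236 + 179)) + 479 = -15/(-105 + (236 + 179)) + 479 = -15/(-105 + 415) + 479 = -15/310 + 479 = -15*1/310 + 479 = -3/62 + 479 = 29695/62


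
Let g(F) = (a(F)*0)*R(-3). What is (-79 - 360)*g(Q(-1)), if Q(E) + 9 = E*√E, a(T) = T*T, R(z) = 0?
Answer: 0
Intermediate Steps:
a(T) = T²
Q(E) = -9 + E^(3/2) (Q(E) = -9 + E*√E = -9 + E^(3/2))
g(F) = 0 (g(F) = (F²*0)*0 = 0*0 = 0)
(-79 - 360)*g(Q(-1)) = (-79 - 360)*0 = -439*0 = 0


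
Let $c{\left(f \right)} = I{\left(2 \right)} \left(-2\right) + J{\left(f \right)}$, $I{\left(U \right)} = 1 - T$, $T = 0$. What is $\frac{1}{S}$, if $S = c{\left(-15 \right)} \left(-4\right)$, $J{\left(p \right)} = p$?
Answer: $\frac{1}{68} \approx 0.014706$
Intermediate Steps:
$I{\left(U \right)} = 1$ ($I{\left(U \right)} = 1 - 0 = 1 + 0 = 1$)
$c{\left(f \right)} = -2 + f$ ($c{\left(f \right)} = 1 \left(-2\right) + f = -2 + f$)
$S = 68$ ($S = \left(-2 - 15\right) \left(-4\right) = \left(-17\right) \left(-4\right) = 68$)
$\frac{1}{S} = \frac{1}{68}$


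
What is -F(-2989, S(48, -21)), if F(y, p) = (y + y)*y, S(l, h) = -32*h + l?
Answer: -17868242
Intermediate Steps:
S(l, h) = l - 32*h
F(y, p) = 2*y² (F(y, p) = (2*y)*y = 2*y²)
-F(-2989, S(48, -21)) = -2*(-2989)² = -2*8934121 = -1*17868242 = -17868242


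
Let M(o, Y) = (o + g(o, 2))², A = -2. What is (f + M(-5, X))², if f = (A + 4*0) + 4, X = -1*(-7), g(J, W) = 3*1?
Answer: 36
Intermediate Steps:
g(J, W) = 3
X = 7
M(o, Y) = (3 + o)² (M(o, Y) = (o + 3)² = (3 + o)²)
f = 2 (f = (-2 + 4*0) + 4 = (-2 + 0) + 4 = -2 + 4 = 2)
(f + M(-5, X))² = (2 + (3 - 5)²)² = (2 + (-2)²)² = (2 + 4)² = 6² = 36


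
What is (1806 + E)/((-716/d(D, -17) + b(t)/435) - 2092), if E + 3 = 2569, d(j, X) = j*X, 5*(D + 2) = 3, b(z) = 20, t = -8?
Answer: -11315829/5492365 ≈ -2.0603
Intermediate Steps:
D = -7/5 (D = -2 + (1/5)*3 = -2 + 3/5 = -7/5 ≈ -1.4000)
d(j, X) = X*j
E = 2566 (E = -3 + 2569 = 2566)
(1806 + E)/((-716/d(D, -17) + b(t)/435) - 2092) = (1806 + 2566)/((-716/((-17*(-7/5))) + 20/435) - 2092) = 4372/((-716/119/5 + 20*(1/435)) - 2092) = 4372/((-716*5/119 + 4/87) - 2092) = 4372/((-3580/119 + 4/87) - 2092) = 4372/(-310984/10353 - 2092) = 4372/(-21969460/10353) = 4372*(-10353/21969460) = -11315829/5492365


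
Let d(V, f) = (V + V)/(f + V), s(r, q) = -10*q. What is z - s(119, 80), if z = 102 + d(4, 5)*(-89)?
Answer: 7406/9 ≈ 822.89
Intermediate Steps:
d(V, f) = 2*V/(V + f) (d(V, f) = (2*V)/(V + f) = 2*V/(V + f))
z = 206/9 (z = 102 + (2*4/(4 + 5))*(-89) = 102 + (2*4/9)*(-89) = 102 + (2*4*(1/9))*(-89) = 102 + (8/9)*(-89) = 102 - 712/9 = 206/9 ≈ 22.889)
z - s(119, 80) = 206/9 - (-10)*80 = 206/9 - 1*(-800) = 206/9 + 800 = 7406/9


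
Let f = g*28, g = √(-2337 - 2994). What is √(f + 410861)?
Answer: √(410861 + 28*I*√5331) ≈ 640.99 + 1.595*I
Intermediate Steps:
g = I*√5331 (g = √(-5331) = I*√5331 ≈ 73.014*I)
f = 28*I*√5331 (f = (I*√5331)*28 = 28*I*√5331 ≈ 2044.4*I)
√(f + 410861) = √(28*I*√5331 + 410861) = √(410861 + 28*I*√5331)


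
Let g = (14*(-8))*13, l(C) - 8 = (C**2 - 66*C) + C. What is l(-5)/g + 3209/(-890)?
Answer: -1247731/323960 ≈ -3.8515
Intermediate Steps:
l(C) = 8 + C**2 - 65*C (l(C) = 8 + ((C**2 - 66*C) + C) = 8 + (C**2 - 65*C) = 8 + C**2 - 65*C)
g = -1456 (g = -112*13 = -1456)
l(-5)/g + 3209/(-890) = (8 + (-5)**2 - 65*(-5))/(-1456) + 3209/(-890) = (8 + 25 + 325)*(-1/1456) + 3209*(-1/890) = 358*(-1/1456) - 3209/890 = -179/728 - 3209/890 = -1247731/323960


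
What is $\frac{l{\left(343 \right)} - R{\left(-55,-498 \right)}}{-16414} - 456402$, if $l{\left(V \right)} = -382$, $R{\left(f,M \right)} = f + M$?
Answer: $- \frac{7491382599}{16414} \approx -4.564 \cdot 10^{5}$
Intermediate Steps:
$R{\left(f,M \right)} = M + f$
$\frac{l{\left(343 \right)} - R{\left(-55,-498 \right)}}{-16414} - 456402 = \frac{-382 - \left(-498 - 55\right)}{-16414} - 456402 = \left(-382 - -553\right) \left(- \frac{1}{16414}\right) - 456402 = \left(-382 + 553\right) \left(- \frac{1}{16414}\right) - 456402 = 171 \left(- \frac{1}{16414}\right) - 456402 = - \frac{171}{16414} - 456402 = - \frac{7491382599}{16414}$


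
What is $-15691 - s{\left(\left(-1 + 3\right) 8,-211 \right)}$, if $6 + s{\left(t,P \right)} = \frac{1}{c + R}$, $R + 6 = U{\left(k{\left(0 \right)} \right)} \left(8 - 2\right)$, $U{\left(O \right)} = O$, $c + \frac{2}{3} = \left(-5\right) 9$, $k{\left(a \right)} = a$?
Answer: $- \frac{2431172}{155} \approx -15685.0$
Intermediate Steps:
$c = - \frac{137}{3}$ ($c = - \frac{2}{3} - 45 = - \frac{137}{3} \approx -45.667$)
$R = -6$ ($R = -6 + 0 \left(8 - 2\right) = -6 + 0 \cdot 6 = -6 + 0 = -6$)
$s{\left(t,P \right)} = - \frac{933}{155}$ ($s{\left(t,P \right)} = -6 + \frac{1}{- \frac{137}{3} - 6} = -6 + \frac{1}{- \frac{155}{3}} = -6 - \frac{3}{155} = - \frac{933}{155}$)
$-15691 - s{\left(\left(-1 + 3\right) 8,-211 \right)} = -15691 - - \frac{933}{155} = -15691 + \frac{933}{155} = - \frac{2431172}{155}$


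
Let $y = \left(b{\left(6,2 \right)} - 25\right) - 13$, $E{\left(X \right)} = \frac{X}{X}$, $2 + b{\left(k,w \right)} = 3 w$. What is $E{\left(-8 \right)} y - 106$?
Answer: $-140$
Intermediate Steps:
$b{\left(k,w \right)} = -2 + 3 w$
$E{\left(X \right)} = 1$
$y = -34$ ($y = \left(\left(-2 + 3 \cdot 2\right) - 25\right) - 13 = \left(\left(-2 + 6\right) - 25\right) - 13 = \left(4 - 25\right) - 13 = -21 - 13 = -34$)
$E{\left(-8 \right)} y - 106 = 1 \left(-34\right) - 106 = -34 - 106 = -140$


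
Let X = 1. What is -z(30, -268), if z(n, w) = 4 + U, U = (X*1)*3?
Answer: -7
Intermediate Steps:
U = 3 (U = (1*1)*3 = 1*3 = 3)
z(n, w) = 7 (z(n, w) = 4 + 3 = 7)
-z(30, -268) = -1*7 = -7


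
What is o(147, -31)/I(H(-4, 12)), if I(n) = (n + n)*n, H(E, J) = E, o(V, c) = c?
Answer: -31/32 ≈ -0.96875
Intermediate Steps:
I(n) = 2*n² (I(n) = (2*n)*n = 2*n²)
o(147, -31)/I(H(-4, 12)) = -31/(2*(-4)²) = -31/(2*16) = -31/32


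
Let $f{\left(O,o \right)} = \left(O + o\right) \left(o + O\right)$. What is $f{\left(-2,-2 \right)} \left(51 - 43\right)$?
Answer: $128$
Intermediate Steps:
$f{\left(O,o \right)} = \left(O + o\right)^{2}$ ($f{\left(O,o \right)} = \left(O + o\right) \left(O + o\right) = \left(O + o\right)^{2}$)
$f{\left(-2,-2 \right)} \left(51 - 43\right) = \left(-2 - 2\right)^{2} \left(51 - 43\right) = \left(-4\right)^{2} \cdot 8 = 16 \cdot 8 = 128$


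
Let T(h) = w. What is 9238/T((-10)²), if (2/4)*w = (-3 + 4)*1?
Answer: 4619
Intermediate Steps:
w = 2 (w = 2*((-3 + 4)*1) = 2*(1*1) = 2*1 = 2)
T(h) = 2
9238/T((-10)²) = 9238/2 = 9238*(½) = 4619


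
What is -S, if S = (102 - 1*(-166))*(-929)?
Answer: 248972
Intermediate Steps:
S = -248972 (S = (102 + 166)*(-929) = 268*(-929) = -248972)
-S = -1*(-248972) = 248972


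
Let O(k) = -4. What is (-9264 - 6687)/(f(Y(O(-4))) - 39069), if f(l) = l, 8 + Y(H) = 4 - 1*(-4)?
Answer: 5317/13023 ≈ 0.40828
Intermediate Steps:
Y(H) = 0 (Y(H) = -8 + (4 - 1*(-4)) = -8 + (4 + 4) = -8 + 8 = 0)
(-9264 - 6687)/(f(Y(O(-4))) - 39069) = (-9264 - 6687)/(0 - 39069) = -15951/(-39069) = -15951*(-1/39069) = 5317/13023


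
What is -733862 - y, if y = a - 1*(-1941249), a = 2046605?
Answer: -4721716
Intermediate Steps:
y = 3987854 (y = 2046605 - 1*(-1941249) = 2046605 + 1941249 = 3987854)
-733862 - y = -733862 - 1*3987854 = -733862 - 3987854 = -4721716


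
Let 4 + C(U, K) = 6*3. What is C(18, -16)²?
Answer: 196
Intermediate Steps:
C(U, K) = 14 (C(U, K) = -4 + 6*3 = -4 + 18 = 14)
C(18, -16)² = 14² = 196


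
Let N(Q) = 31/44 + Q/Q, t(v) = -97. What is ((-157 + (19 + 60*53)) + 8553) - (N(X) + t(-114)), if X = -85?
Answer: 514373/44 ≈ 11690.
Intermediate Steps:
N(Q) = 75/44 (N(Q) = 31*(1/44) + 1 = 31/44 + 1 = 75/44)
((-157 + (19 + 60*53)) + 8553) - (N(X) + t(-114)) = ((-157 + (19 + 60*53)) + 8553) - (75/44 - 97) = ((-157 + (19 + 3180)) + 8553) - 1*(-4193/44) = ((-157 + 3199) + 8553) + 4193/44 = (3042 + 8553) + 4193/44 = 11595 + 4193/44 = 514373/44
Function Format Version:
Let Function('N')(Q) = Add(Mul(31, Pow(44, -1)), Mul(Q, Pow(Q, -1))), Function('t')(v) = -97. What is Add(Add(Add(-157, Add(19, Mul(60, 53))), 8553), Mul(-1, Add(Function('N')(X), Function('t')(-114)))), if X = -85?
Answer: Rational(514373, 44) ≈ 11690.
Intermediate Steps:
Function('N')(Q) = Rational(75, 44) (Function('N')(Q) = Add(Mul(31, Rational(1, 44)), 1) = Add(Rational(31, 44), 1) = Rational(75, 44))
Add(Add(Add(-157, Add(19, Mul(60, 53))), 8553), Mul(-1, Add(Function('N')(X), Function('t')(-114)))) = Add(Add(Add(-157, Add(19, Mul(60, 53))), 8553), Mul(-1, Add(Rational(75, 44), -97))) = Add(Add(Add(-157, Add(19, 3180)), 8553), Mul(-1, Rational(-4193, 44))) = Add(Add(Add(-157, 3199), 8553), Rational(4193, 44)) = Add(Add(3042, 8553), Rational(4193, 44)) = Add(11595, Rational(4193, 44)) = Rational(514373, 44)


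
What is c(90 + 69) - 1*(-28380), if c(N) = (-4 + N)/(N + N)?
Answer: 9024995/318 ≈ 28381.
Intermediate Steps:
c(N) = (-4 + N)/(2*N) (c(N) = (-4 + N)/((2*N)) = (-4 + N)*(1/(2*N)) = (-4 + N)/(2*N))
c(90 + 69) - 1*(-28380) = (-4 + (90 + 69))/(2*(90 + 69)) - 1*(-28380) = (½)*(-4 + 159)/159 + 28380 = (½)*(1/159)*155 + 28380 = 155/318 + 28380 = 9024995/318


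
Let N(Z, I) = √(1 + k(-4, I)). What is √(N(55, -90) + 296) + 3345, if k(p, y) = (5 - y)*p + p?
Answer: 3345 + √(296 + I*√383) ≈ 3362.2 + 0.56844*I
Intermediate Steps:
k(p, y) = p + p*(5 - y) (k(p, y) = p*(5 - y) + p = p + p*(5 - y))
N(Z, I) = √(-23 + 4*I) (N(Z, I) = √(1 - 4*(6 - I)) = √(1 + (-24 + 4*I)) = √(-23 + 4*I))
√(N(55, -90) + 296) + 3345 = √(√(-23 + 4*(-90)) + 296) + 3345 = √(√(-23 - 360) + 296) + 3345 = √(√(-383) + 296) + 3345 = √(I*√383 + 296) + 3345 = √(296 + I*√383) + 3345 = 3345 + √(296 + I*√383)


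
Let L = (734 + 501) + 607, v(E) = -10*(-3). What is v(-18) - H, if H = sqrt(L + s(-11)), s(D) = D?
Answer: 30 - sqrt(1831) ≈ -12.790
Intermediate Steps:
v(E) = 30
L = 1842 (L = 1235 + 607 = 1842)
H = sqrt(1831) (H = sqrt(1842 - 11) = sqrt(1831) ≈ 42.790)
v(-18) - H = 30 - sqrt(1831)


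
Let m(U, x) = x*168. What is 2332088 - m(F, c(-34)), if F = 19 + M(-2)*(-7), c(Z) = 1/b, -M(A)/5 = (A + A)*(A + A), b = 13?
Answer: 30316976/13 ≈ 2.3321e+6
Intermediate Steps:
M(A) = -20*A² (M(A) = -5*(A + A)*(A + A) = -5*2*A*2*A = -20*A²)
c(Z) = 1/13
F = 579 (F = 19 - 20*(-2)²*(-7) = 19 - 20*4*(-7) = 19 - 80*(-7) = 19 + 560 = 579)
m(U, x) = 168*x
2332088 - m(F, c(-34)) = 2332088 - 168/13 = 30316976/13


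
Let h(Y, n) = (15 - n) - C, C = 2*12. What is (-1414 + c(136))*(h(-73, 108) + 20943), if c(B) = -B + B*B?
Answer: 352917396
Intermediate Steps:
C = 24
c(B) = B**2 - B (c(B) = -B + B**2 = B**2 - B)
h(Y, n) = -9 - n (h(Y, n) = (15 - n) - 1*24 = (15 - n) - 24 = -9 - n)
(-1414 + c(136))*(h(-73, 108) + 20943) = (-1414 + 136*(-1 + 136))*((-9 - 1*108) + 20943) = (-1414 + 136*135)*((-9 - 108) + 20943) = (-1414 + 18360)*(-117 + 20943) = 16946*20826 = 352917396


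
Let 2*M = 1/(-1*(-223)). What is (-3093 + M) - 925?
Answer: -1792027/446 ≈ -4018.0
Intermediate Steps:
M = 1/446 (M = 1/(2*((-1*(-223)))) = (1/2)/223 = (1/2)*(1/223) = 1/446 ≈ 0.0022422)
(-3093 + M) - 925 = (-3093 + 1/446) - 925 = -1379477/446 - 925 = -1792027/446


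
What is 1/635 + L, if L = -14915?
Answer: -9471024/635 ≈ -14915.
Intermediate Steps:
1/635 + L = 1/635 - 14915 = -9471024/635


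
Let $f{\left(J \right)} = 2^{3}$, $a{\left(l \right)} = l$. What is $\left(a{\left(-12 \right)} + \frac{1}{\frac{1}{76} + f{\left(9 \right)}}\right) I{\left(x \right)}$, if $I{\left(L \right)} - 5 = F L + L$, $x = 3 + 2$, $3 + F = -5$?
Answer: $\frac{72320}{203} \approx 356.26$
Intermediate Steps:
$F = -8$ ($F = -3 - 5 = -8$)
$x = 5$
$I{\left(L \right)} = 5 - 7 L$ ($I{\left(L \right)} = 5 + \left(- 8 L + L\right) = 5 - 7 L$)
$f{\left(J \right)} = 8$
$\left(a{\left(-12 \right)} + \frac{1}{\frac{1}{76} + f{\left(9 \right)}}\right) I{\left(x \right)} = \left(-12 + \frac{1}{\frac{1}{76} + 8}\right) \left(5 - 35\right) = \left(-12 + \frac{1}{\frac{609}{76}}\right) \left(-30\right) = \left(-12 + \frac{76}{609}\right) \left(-30\right) = \left(- \frac{7232}{609}\right) \left(-30\right) = \frac{72320}{203}$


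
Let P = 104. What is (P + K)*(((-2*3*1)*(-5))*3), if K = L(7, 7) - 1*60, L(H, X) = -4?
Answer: 3600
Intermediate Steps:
K = -64 (K = -4 - 1*60 = -4 - 60 = -64)
(P + K)*(((-2*3*1)*(-5))*3) = (104 - 64)*(((-2*3*1)*(-5))*3) = 40*((-6*1*(-5))*3) = 40*(-6*(-5)*3) = 40*(30*3) = 40*90 = 3600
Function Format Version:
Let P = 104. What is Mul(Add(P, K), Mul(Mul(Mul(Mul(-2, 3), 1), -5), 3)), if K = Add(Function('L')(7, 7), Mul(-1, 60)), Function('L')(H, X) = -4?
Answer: 3600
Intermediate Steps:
K = -64 (K = Add(-4, Mul(-1, 60)) = Add(-4, -60) = -64)
Mul(Add(P, K), Mul(Mul(Mul(Mul(-2, 3), 1), -5), 3)) = Mul(Add(104, -64), Mul(Mul(Mul(Mul(-2, 3), 1), -5), 3)) = Mul(40, Mul(Mul(Mul(-6, 1), -5), 3)) = Mul(40, Mul(Mul(-6, -5), 3)) = Mul(40, Mul(30, 3)) = Mul(40, 90) = 3600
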